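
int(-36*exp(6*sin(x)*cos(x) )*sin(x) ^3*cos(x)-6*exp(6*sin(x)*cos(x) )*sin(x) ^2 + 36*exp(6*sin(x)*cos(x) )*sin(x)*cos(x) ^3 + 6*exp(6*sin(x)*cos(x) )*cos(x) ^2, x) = 3*exp(3*sin(2*x))*sin(2*x) + C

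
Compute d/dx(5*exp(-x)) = -5*exp(-x)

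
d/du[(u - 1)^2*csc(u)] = (-u^2*cos(u)/sin(u) + 2*u + 2*u*cos(u)/sin(u) - 2 - cos(u)/sin(u))/sin(u)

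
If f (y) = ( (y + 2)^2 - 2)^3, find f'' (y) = 30*y^4 + 240*y^3 + 648*y^2 + 672*y + 216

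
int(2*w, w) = w^2 + C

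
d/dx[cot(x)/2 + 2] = -1/(2*sin(x)^2)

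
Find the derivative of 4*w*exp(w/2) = 2*w*exp(w/2) + 4*exp(w/2)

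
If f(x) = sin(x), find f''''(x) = sin(x)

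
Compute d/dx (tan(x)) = cos(x)^(-2)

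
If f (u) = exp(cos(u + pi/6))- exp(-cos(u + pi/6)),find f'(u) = -(exp(sqrt(3)*cos(u))*exp(-sin(u)) + 1)*exp(-cos(u + pi/6))*sin(u + pi/6)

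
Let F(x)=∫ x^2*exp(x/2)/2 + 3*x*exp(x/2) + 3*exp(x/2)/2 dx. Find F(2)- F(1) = -2*exp(1/2) + 7*E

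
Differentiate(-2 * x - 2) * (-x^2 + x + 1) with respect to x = 6*x^2 - 4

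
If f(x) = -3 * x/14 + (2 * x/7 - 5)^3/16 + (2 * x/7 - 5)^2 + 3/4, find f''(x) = 3*x/343 + 1/98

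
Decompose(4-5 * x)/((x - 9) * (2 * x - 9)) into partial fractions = 37/(9*(2*x - 9)) - 41/(9*(x - 9))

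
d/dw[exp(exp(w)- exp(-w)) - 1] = (exp(exp(w) - exp(-w)) + exp(2*w + exp(w) - exp(-w)))*exp(-w)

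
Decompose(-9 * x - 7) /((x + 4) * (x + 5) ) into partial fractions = -38/(x + 5) + 29/(x + 4)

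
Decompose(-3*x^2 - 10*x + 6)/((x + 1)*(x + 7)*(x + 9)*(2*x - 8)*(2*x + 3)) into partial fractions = 38/(605*(2*x + 3)) - 49/(2080*(x + 9)) + 71/(2904*(x + 7)) - 13/(480*(x + 1)) - 41/(7865*(x - 4))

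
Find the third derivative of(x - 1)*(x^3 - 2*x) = 24*x - 6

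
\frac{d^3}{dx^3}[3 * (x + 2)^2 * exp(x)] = 3*x^2*exp(x) + 30*x*exp(x) + 66*exp(x)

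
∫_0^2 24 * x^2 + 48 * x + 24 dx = 208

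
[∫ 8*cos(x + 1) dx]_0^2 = -8*sin(1) + 8*sin(3)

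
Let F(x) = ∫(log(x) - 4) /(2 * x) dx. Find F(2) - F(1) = -4 + (-2 + log(2)/2)^2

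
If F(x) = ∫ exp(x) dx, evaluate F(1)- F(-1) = E - exp(-1)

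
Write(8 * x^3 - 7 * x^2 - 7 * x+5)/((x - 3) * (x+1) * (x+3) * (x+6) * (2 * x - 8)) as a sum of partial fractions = -1933/(2700*(x + 6)) + 253/(504*(x + 3)) - 3/(400*(x + 1)) - 137/(432*(x - 3)) + 377/(700*(x - 4))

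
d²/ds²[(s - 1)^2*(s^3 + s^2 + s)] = 20*s^3 - 12*s^2 - 2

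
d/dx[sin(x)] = cos(x)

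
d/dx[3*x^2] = 6*x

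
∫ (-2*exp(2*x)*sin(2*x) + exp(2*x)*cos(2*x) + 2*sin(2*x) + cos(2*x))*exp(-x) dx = 2*cos(2*x)*sinh(x) + C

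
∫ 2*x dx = x^2 + C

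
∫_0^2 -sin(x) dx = -1 + cos(2)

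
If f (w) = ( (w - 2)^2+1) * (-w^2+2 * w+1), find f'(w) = -4*w^3 + 18*w^2 - 24*w + 6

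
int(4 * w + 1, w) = 2*w^2 + w + C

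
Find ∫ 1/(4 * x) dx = log(x)/4 + C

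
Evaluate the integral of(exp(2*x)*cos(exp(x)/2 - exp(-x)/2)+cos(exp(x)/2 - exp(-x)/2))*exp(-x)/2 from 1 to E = -sin((E - exp(-1))/2) - sin((-exp(E) + exp(-E))/2)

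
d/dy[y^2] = 2*y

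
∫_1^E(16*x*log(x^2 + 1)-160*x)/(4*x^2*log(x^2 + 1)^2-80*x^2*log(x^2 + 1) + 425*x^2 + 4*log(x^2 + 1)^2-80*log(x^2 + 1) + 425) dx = -log(1 + (-4 + 2*log(2)/5)^2) + log(1 + (-4 + 2*log(1 + exp(2))/5)^2)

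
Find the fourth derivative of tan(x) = 24*tan(x)^5 + 40*tan(x)^3 + 16*tan(x)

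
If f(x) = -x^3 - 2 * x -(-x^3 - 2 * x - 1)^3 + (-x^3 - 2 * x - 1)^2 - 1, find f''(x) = 72*x^7 + 252*x^5 + 120*x^4 + 240*x^3 + 192*x^2 + 72*x + 32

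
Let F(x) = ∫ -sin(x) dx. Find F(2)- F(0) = -1 + cos(2)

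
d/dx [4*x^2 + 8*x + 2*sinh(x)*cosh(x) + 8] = 8*x + 2*cosh(2*x) + 8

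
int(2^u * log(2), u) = 2^u + C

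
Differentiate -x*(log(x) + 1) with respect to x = -log(x) - 2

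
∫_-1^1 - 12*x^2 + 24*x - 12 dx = -32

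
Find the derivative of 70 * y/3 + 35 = 70/3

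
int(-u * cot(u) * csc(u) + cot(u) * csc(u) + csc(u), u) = (u - 1)*csc(u) + C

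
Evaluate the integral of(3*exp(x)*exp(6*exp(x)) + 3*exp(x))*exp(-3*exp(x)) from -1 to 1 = -exp(3*exp(-1)) - exp(-3*E) + exp(-3*exp(-1)) + exp(3*E)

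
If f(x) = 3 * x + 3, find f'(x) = 3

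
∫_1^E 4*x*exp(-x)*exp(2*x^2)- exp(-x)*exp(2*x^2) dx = -E + exp(-E + 2*exp(2))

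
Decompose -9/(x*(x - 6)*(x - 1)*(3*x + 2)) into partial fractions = 243/(200*(3*x + 2)) + 9/(25*(x - 1)) - 3/(200*(x - 6)) - 3/(4*x)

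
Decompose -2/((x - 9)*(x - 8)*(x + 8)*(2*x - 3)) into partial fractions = -16/(3705*(2*x - 3)) + 1/(2584*(x + 8)) + 1/(104*(x - 8)) - 2/(255*(x - 9))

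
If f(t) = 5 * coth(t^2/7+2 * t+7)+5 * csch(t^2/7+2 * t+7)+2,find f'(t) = -10*(t*cosh(t^2/7 + 2*t + 7) + t + 7*cosh(t^2/7 + 2*t + 7) + 7)/(7*sinh(t^2/7 + 2*t + 7)^2)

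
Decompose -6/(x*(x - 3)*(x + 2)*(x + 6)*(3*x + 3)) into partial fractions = -1/(540*(x + 6)) + 1/(20*(x + 2)) - 1/(10*(x + 1)) - 1/(270*(x - 3)) + 1/(18*x)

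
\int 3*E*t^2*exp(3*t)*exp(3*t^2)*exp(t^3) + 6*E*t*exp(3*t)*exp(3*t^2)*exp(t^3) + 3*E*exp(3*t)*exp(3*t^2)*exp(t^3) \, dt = exp((t + 1)^3) + C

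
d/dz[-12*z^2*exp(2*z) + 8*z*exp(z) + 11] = -24*z^2*exp(2*z) - 24*z*exp(2*z) + 8*z*exp(z) + 8*exp(z)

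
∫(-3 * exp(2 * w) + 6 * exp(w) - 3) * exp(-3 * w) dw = (1 - exp(w))^3*exp(-3*w) + C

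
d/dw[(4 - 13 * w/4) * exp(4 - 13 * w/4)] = (169*w - 260)*exp(4 - 13*w/4)/16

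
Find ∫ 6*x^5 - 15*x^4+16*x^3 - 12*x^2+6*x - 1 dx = x^6 - 3*x^5 + 4*x^4 - 4*x^3 + 3*x^2 - x + C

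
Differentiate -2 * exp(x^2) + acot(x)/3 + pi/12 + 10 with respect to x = (-12*x^3*exp(x^2) - 12*x*exp(x^2) - 1)/(3*x^2 + 3)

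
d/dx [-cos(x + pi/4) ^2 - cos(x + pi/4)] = sin(x + pi/4) + cos(2*x)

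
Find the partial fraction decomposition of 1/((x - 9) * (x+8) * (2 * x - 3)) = -4/(285*(2*x - 3)) + 1/(323*(x + 8)) + 1/(255*(x - 9))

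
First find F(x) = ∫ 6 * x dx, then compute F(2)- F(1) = 9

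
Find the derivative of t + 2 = 1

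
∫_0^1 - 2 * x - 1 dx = -2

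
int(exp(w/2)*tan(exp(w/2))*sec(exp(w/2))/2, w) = sec(exp(w/2)) + C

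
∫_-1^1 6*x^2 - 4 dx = -4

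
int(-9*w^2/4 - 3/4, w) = -3*w^3/4 - 3*w/4 + C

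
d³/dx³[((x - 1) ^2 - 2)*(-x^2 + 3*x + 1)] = 30 - 24*x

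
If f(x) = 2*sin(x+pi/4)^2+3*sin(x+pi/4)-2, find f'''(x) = -8*cos(2*x) - 3*cos(x + pi/4)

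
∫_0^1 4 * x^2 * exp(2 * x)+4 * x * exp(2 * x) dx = 2*exp(2)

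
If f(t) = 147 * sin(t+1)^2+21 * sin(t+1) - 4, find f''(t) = -21*sin(t + 1) + 294*cos(2*t + 2)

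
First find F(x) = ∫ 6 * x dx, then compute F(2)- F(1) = 9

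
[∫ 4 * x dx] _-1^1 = 0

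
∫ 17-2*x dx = -x^2 + 17*x + C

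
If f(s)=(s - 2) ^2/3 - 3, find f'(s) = 2*s/3 - 4/3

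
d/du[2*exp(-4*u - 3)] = -8*exp(-4*u - 3)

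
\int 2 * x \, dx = x^2 + C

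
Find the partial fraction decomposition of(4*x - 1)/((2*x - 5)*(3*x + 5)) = 23/(25*(3*x + 5)) + 18/(25*(2*x - 5))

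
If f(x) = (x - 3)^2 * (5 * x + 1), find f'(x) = 15*x^2 - 58*x + 39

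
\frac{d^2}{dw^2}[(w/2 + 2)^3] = 3*w/4 + 3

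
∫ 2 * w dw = w^2 + C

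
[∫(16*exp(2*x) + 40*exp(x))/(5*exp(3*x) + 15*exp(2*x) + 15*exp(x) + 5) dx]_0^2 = -17/5 - 12*exp(4)/(5*(1 + exp(2))^2) + 8*exp(2)/(1 + exp(2))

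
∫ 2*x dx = x^2 + C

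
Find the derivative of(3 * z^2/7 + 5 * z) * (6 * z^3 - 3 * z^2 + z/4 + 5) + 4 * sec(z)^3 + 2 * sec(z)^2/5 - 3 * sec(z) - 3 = 90*z^4/7 + 804*z^3/7 - 1251*z^2/28 + 95*z/14 + 12*tan(z)*sec(z)^3 + 4*tan(z)*sec(z)^2/5 - 3*tan(z)*sec(z) + 25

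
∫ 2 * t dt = t^2 + C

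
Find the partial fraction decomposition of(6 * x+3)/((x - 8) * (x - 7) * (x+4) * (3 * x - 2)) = 27/(836*(3*x - 2)) + 1/(88*(x + 4)) - 45/(209*(x - 7)) + 17/(88*(x - 8))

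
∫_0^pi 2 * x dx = pi^2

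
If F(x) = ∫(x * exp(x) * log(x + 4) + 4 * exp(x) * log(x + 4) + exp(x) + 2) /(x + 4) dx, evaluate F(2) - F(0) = -6*log(2) + (2 + exp(2))*log(6)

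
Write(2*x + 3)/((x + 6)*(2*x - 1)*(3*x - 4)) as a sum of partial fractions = 51/(110*(3*x - 4)) - 16/(65*(2*x - 1)) - 9/(286*(x + 6))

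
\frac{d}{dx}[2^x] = 2^x*log(2)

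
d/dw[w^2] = 2*w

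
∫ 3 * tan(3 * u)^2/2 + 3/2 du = tan(3*u)/2 + C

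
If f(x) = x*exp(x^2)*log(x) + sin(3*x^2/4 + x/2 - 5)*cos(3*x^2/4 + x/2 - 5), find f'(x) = 2*x^2*exp(x^2)*log(x) - 3*x*sin(3*x^2/4 + x/2 - 5)^2/2 + 3*x*cos(3*x^2/4 + x/2 - 5)^2/2 + exp(x^2)*log(x) + exp(x^2) - sin(3*x^2/4 + x/2 - 5)^2/2 + cos(3*x^2/4 + x/2 - 5)^2/2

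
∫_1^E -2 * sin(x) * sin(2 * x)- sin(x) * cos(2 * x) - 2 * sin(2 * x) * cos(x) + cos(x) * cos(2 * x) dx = (cos(E) + sin(E))*cos(2*E) - (cos(1) + sin(1))*cos(2)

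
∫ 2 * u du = u^2 + C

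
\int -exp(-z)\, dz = exp(-z) + C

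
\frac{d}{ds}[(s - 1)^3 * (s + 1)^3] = 6*s^5 - 12*s^3 + 6*s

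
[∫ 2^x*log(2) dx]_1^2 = 2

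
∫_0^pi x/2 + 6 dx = -36 + (pi/2 + 6)^2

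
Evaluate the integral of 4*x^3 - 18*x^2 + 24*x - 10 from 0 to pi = -3 + (-3 + pi)*(-1 + pi)^3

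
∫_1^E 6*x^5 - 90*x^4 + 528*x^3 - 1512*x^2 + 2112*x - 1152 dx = -27 + (-1 + (-3 + E)^2)^3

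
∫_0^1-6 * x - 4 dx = -7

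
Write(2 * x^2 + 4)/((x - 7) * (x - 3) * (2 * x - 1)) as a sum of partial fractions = 18/(65*(2*x - 1)) - 11/(10*(x - 3)) + 51/(26*(x - 7))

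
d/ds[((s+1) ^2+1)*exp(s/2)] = s^2*exp(s/2)/2 + 3*s*exp(s/2) + 3*exp(s/2)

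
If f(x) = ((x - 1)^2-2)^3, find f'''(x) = 120*x^3 - 360*x^2 + 216*x + 24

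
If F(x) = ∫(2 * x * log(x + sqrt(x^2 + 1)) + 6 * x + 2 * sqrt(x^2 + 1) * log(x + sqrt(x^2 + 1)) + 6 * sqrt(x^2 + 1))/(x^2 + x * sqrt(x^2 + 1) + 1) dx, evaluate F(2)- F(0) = log(2 + sqrt(5))^2 + 6*log(2 + sqrt(5))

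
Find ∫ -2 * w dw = -w^2 + C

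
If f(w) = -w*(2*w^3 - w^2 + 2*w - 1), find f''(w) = -24*w^2 + 6*w - 4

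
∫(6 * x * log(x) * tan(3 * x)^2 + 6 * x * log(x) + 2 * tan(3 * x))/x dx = 2*log(x)*tan(3*x) + C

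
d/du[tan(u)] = cos(u)^(-2)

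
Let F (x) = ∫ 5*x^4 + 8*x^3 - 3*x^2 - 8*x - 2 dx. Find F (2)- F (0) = 36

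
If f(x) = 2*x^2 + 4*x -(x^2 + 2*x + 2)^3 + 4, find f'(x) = -6*x^5 - 30*x^4 - 72*x^3 - 96*x^2 - 68*x - 20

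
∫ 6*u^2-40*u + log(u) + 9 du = u*(2*u^2 - 20*u + log(u) + 8) + C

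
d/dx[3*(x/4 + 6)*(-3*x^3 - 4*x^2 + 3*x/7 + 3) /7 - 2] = -9*x^3/7 - 171*x^2/7 - 2007*x/98 + 279/196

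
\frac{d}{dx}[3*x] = 3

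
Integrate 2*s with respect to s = s^2 + C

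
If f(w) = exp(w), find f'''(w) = exp(w)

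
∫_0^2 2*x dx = 4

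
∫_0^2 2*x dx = 4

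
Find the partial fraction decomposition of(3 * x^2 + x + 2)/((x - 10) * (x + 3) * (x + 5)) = 12/(5*(x + 5)) - 1/(x + 3) + 8/(5*(x - 10))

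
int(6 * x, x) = 3*x^2 + C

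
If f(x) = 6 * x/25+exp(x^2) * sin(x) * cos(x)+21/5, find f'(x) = x*exp(x^2)*sin(2*x) + exp(x^2)*cos(2*x) + 6/25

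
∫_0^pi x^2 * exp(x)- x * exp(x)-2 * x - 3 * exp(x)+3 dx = (-1 + exp(pi))*(-3*pi + pi^2)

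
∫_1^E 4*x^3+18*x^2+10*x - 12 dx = -4 + (-3*E - exp(2) + 2)^2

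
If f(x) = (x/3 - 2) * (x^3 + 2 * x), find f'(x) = 4*x^3/3 - 6*x^2 + 4*x/3 - 4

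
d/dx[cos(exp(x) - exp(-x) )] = -(exp(2*x) + 1)*exp(-x)*sin(exp(x) - exp(-x))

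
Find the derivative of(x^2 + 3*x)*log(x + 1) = (2*x^2*log(x + 1) + x^2 + 5*x*log(x + 1) + 3*x + 3*log(x + 1))/(x + 1)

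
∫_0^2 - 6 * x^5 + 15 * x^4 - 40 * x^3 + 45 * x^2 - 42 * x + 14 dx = -64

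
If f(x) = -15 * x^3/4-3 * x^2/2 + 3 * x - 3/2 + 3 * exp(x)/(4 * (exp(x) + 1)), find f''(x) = (-90*x*exp(3*x) - 270*x*exp(2*x) - 270*x*exp(x) - 90*x - 12*exp(3*x) - 39*exp(2*x) - 33*exp(x) - 12)/(4*exp(3*x) + 12*exp(2*x) + 12*exp(x) + 4)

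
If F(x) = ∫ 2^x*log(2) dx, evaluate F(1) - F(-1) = 3/2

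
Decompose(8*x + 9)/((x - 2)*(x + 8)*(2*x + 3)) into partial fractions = 12/(91*(2*x + 3)) - 11/(26*(x + 8)) + 5/(14*(x - 2))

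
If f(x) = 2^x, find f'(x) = 2^x*log(2)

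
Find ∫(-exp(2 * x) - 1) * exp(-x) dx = -2*sinh(x) + C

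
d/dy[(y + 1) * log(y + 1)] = log(y + 1) + 1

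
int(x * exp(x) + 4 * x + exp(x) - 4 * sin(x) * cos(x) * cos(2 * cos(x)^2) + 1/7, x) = 2*x^2 + x*exp(x) + x/7 + sin(2*cos(x)^2) + C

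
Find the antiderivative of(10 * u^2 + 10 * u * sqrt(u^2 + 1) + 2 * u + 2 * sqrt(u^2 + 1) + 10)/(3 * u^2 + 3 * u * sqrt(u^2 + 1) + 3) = 10*u/3 + 2*log(u + sqrt(u^2 + 1))/3 + C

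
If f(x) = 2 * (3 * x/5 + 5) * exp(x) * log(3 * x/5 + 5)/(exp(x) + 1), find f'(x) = (6*x*exp(x)*log(3*x/5 + 5) + 6*exp(2*x)*log(3*x/5 + 5) + 6*exp(2*x) + 56*exp(x)*log(3*x/5 + 5) + 6*exp(x))/(5*exp(2*x) + 10*exp(x) + 5)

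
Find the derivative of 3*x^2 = 6*x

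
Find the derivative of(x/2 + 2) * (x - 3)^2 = 3*x^2/2 - 2*x - 15/2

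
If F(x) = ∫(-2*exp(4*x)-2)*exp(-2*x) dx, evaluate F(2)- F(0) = -exp(4) + exp(-4)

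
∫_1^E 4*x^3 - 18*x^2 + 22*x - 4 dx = (-2 + E)^2*(-2*E - 1 + exp(2)) + 2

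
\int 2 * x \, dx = x^2 + C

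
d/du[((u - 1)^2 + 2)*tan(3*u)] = 3*u^2/cos(3*u)^2 + 2*u*tan(3*u) - 6*u/cos(3*u)^2 - 2*tan(3*u) + 9/cos(3*u)^2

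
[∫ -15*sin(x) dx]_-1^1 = 0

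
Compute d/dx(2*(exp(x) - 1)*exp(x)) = 4*exp(2*x) - 2*exp(x)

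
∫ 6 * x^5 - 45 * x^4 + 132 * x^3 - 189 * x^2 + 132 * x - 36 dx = x^6 - 9*x^5 + 33*x^4 - 63*x^3 + 66*x^2 - 36*x + C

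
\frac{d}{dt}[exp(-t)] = -exp(-t)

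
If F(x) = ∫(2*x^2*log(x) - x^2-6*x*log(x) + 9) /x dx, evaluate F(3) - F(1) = 4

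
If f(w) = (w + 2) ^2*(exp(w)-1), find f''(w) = w^2*exp(w) + 8*w*exp(w) + 14*exp(w) - 2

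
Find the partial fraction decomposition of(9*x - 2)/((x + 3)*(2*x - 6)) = 29/(12*(x + 3)) + 25/(12*(x - 3))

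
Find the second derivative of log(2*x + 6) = -1/(x^2 + 6*x + 9)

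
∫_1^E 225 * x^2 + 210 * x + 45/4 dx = -765/4 + 45*E/4 + 105*exp(2) + 75*exp(3)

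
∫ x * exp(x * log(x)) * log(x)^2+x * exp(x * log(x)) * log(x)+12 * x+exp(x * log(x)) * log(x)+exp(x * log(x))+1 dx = x*(6*x + exp(x*log(x))*log(x) + 1) + C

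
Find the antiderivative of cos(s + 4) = sin(s + 4) + C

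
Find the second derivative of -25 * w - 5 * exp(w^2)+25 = -20*w^2*exp(w^2) - 10*exp(w^2)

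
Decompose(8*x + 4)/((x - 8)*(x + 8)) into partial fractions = 15/(4*(x + 8)) + 17/(4*(x - 8))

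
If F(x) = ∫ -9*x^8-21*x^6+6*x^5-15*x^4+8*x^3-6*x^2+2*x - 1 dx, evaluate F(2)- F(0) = -910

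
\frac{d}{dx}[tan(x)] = cos(x)^(-2)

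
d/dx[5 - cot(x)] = sin(x)^(-2)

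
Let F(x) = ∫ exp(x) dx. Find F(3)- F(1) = -E + exp(3)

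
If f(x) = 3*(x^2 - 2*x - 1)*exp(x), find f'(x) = 3*x^2*exp(x) - 9*exp(x)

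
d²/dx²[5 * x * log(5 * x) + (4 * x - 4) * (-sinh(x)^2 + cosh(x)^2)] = 5/x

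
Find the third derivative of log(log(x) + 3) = (2*log(x)^2 + 15*log(x) + 29)/(x^3*log(x)^3 + 9*x^3*log(x)^2 + 27*x^3*log(x) + 27*x^3)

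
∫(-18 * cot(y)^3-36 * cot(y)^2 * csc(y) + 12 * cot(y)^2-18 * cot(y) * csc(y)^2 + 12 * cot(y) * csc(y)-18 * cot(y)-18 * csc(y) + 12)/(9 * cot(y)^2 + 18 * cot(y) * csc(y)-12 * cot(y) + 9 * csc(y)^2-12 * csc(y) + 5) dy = log((3*cot(y) + 3*csc(y) - 2)^2 + 1) + C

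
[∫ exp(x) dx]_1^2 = -E + exp(2)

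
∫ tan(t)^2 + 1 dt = tan(t) + C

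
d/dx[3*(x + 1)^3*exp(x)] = 3*x^3*exp(x) + 18*x^2*exp(x) + 27*x*exp(x) + 12*exp(x)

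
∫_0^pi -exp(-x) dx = -1 + exp(-pi)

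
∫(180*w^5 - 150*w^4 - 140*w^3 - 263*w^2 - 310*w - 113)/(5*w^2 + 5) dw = 9*w^4 - 10*w^3 - 32*w^2 - 113*w/5 + log(w^2 + 1) + C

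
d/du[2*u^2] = 4*u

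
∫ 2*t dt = t^2 + C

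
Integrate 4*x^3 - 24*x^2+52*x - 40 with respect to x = x^4 - 8*x^3 + 26*x^2 - 40*x + C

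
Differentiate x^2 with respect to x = 2*x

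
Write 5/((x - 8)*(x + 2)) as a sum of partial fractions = -1/(2*(x + 2)) + 1/(2*(x - 8))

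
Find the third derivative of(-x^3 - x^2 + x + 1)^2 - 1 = 120*x^3 + 120*x^2 - 24*x - 24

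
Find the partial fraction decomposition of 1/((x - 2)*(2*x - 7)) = 2/(3*(2*x - 7)) - 1/(3*(x - 2))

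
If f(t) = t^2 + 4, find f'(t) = 2*t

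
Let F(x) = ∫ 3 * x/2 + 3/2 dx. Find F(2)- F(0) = 6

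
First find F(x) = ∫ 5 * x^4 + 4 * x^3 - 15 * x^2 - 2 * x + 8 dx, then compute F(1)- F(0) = 4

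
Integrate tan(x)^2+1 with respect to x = tan(x) + C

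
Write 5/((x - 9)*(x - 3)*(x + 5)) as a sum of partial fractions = 5/(112*(x + 5)) - 5/(48*(x - 3)) + 5/(84*(x - 9))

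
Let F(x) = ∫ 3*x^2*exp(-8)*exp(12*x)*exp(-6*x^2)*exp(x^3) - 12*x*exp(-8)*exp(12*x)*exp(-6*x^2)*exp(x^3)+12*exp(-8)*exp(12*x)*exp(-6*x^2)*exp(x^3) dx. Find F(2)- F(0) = 1 - exp(-8)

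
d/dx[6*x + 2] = 6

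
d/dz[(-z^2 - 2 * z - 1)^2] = 4*z^3 + 12*z^2 + 12*z + 4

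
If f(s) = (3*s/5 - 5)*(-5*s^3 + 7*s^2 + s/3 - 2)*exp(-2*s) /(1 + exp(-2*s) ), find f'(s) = (90*s^4*exp(2*s) - 1056*s^3*exp(2*s) - 180*s^3 + 2358*s^2*exp(2*s) + 1314*s^2 - 958*s*exp(2*s) - 1044*s - 343*exp(2*s) - 43)/(15*exp(4*s) + 30*exp(2*s) + 15)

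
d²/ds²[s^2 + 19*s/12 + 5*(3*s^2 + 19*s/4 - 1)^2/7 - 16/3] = 540*s^2/7 + 855*s/7 + 1437/56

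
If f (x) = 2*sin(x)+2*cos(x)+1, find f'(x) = -2*sin(x) + 2*cos(x)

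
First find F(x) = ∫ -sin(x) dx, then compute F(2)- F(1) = -cos(1) + cos(2)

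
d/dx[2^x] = 2^x*log(2)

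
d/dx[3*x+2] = 3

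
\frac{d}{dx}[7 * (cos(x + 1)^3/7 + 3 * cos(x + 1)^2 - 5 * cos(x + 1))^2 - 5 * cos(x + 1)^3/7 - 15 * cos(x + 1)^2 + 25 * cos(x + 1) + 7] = -6*sin(x + 1)*cos(x + 1)^5/7 - 30*sin(x + 1)*cos(x + 1)^4 - 212*sin(x + 1)*cos(x + 1)^3 + 4425*sin(x + 1)*cos(x + 1)^2/7 - 25*sin(x + 1) - 160*sin(2*x + 2)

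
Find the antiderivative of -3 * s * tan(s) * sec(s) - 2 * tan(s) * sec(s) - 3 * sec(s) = (-3*s - 2)*sec(s) + C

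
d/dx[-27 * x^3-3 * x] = -81*x^2 - 3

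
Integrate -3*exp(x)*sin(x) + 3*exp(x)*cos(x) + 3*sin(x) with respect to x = (3*exp(x) - 3)*cos(x) + C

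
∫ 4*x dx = 2*x^2 + C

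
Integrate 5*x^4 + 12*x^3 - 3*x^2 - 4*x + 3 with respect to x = x^5 + 3*x^4 - x^3 - 2*x^2 + 3*x + C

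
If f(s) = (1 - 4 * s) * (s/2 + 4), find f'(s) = -4*s - 31/2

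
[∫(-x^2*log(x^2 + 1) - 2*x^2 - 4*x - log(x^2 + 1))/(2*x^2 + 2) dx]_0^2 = -2*log(5)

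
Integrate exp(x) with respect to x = exp(x) + C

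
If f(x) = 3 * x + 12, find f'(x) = 3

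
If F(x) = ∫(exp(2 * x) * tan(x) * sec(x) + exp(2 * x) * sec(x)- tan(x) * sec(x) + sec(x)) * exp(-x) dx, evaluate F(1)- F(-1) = (-2*exp(-1) + 2*E)*sec(1)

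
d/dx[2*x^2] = 4*x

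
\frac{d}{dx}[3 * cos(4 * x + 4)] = -12*sin(4*x + 4)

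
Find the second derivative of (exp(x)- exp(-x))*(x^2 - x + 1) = (x^2*exp(2*x) - x^2 + 3*x*exp(2*x) + 5*x + exp(2*x) - 5)*exp(-x)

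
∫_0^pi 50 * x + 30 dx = -9 + (3 + 5*pi)^2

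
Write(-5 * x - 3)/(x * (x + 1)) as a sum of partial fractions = -2/(x + 1) - 3/x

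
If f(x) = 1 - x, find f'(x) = -1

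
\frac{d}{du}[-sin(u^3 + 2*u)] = -(3*u^2 + 2)*cos(u*(u^2 + 2))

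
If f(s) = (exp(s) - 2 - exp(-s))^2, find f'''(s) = (8*exp(4*s) - 4*exp(3*s) - 4*exp(s) - 8)*exp(-2*s)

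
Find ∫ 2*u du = u^2 + C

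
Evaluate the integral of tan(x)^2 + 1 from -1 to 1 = 2*tan(1)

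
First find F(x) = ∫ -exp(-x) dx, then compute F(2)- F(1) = -exp(-1) + exp(-2)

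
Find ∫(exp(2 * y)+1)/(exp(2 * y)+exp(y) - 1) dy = log(2*sinh(y) + 1) + C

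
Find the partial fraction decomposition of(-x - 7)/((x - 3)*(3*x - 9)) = -1/(3*(x - 3)) - 10/(3*(x - 3)^2)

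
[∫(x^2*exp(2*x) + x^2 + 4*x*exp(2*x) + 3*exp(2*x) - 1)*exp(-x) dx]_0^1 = -4*exp(-1) + 4*E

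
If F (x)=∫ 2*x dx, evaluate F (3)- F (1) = 8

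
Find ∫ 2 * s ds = s^2 + C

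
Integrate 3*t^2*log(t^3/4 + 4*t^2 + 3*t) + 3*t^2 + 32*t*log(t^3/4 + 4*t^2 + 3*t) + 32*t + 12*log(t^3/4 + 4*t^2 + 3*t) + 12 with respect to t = t*(t^2 + 16*t + 12)*log(t*(t^2 + 16*t + 12)/4) + C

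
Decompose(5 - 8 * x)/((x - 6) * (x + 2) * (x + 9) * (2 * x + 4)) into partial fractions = -11/(210*(x + 9)) + 67/(896*(x + 2)) - 3/(16*(x + 2)^2) - 43/(1920*(x - 6))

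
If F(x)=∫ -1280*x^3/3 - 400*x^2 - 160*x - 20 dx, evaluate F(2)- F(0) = -9400/3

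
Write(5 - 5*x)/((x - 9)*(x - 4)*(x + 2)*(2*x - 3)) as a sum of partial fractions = -4/(105*(2*x - 3)) - 5/(154*(x + 2)) + 1/(10*(x - 4)) - 8/(165*(x - 9))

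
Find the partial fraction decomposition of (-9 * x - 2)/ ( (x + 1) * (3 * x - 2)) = -24/(5*(3*x - 2)) - 7/(5*(x + 1))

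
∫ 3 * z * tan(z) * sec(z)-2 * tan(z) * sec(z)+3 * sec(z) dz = (3*z - 2)*sec(z) + C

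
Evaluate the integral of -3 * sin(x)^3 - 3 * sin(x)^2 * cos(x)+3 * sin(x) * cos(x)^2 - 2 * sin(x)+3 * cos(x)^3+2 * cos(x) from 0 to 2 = -3 + 2*cos(2) + (cos(2) + sin(2))^3 + 2*sin(2)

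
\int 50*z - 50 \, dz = 25*z^2 - 50*z + C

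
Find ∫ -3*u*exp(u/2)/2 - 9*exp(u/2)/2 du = 3*(-u - 1)*exp(u/2) + C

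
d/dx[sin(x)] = cos(x)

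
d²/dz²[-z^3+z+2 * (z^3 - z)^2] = 60*z^4 - 48*z^2 - 6*z + 4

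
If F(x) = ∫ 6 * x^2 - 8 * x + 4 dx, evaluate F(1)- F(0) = 2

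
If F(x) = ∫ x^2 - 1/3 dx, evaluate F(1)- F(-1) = 0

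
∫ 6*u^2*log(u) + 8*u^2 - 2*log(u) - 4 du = 2*u*(u^2 - 1)*(log(u) + 1) + C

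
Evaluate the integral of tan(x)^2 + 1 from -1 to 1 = 2*tan(1)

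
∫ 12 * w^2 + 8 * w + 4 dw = 4*w^3 + 4*w^2 + 4*w + C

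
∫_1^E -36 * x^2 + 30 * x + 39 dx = -12*exp(3) - 42 + 39*E + 15*exp(2)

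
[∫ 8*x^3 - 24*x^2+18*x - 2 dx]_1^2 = -1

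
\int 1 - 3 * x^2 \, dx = -x^3 + x + C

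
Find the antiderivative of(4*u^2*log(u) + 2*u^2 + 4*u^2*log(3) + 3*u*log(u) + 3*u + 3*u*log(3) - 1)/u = (2*u^2 + 3*u - 1)*log(3*u) + C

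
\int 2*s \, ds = s^2 + C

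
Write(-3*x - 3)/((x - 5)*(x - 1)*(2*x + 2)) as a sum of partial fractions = 3/(8*(x - 1)) - 3/(8*(x - 5))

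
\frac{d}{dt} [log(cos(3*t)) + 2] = -3*tan(3*t)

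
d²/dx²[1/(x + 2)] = 2/(x^3 + 6*x^2 + 12*x + 8)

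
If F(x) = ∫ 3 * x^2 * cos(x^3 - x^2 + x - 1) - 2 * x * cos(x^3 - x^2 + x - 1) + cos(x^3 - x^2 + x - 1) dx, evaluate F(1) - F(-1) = sin(4)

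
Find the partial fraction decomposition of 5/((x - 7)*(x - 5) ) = -5/(2*(x - 5)) + 5/(2*(x - 7))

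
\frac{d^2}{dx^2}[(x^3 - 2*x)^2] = 30*x^4 - 48*x^2 + 8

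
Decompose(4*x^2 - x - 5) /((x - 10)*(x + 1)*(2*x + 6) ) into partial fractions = 17/(26*(x + 3)) + 35/(26*(x - 10))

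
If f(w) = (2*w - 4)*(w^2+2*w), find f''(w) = 12*w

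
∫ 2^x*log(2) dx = 2^x + C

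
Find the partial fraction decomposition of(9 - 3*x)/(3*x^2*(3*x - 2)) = 21/(4*(3*x - 2)) - 7/(4*x) - 3/(2*x^2)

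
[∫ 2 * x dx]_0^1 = 1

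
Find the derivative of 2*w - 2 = 2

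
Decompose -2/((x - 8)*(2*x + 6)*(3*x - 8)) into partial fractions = 9/(272*(3*x - 8)) - 1/(187*(x + 3)) - 1/(176*(x - 8))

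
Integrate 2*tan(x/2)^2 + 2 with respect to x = 4*tan(x/2) + C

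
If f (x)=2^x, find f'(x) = 2^x*log(2)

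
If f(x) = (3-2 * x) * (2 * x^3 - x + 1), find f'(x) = -16*x^3 + 18*x^2 + 4*x - 5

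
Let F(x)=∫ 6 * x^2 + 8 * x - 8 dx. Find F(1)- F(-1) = -12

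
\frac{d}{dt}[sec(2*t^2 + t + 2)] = 4*t*tan(2*t^2 + t + 2)*sec(2*t^2 + t + 2) + tan(2*t^2 + t + 2)*sec(2*t^2 + t + 2)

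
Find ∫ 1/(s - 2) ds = log(2 - s) + C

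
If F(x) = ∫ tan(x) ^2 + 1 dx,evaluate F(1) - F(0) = tan(1)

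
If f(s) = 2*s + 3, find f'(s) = 2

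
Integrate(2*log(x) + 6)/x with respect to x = (log(x) + 3)^2 + C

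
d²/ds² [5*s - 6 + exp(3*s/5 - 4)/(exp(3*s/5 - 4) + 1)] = (9*exp(3*s/5 - 4) - 9*exp(6*s/5 - 8))/(25*exp(-12)*exp(9*s/5) + 75*exp(-8)*exp(6*s/5) + 75*exp(-4)*exp(3*s/5) + 25)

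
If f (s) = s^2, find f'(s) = 2*s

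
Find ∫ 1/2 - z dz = -z^2/2 + z/2 + C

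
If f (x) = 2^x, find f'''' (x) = 2^x*log(2)^4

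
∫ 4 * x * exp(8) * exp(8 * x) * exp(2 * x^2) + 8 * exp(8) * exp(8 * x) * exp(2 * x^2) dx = exp(2*(x + 2)^2) + C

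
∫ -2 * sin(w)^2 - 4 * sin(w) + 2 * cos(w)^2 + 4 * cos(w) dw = (sqrt(2)*sin(w + pi/4) + 2)^2 + C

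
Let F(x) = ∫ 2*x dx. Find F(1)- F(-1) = 0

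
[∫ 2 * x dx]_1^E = -1 + exp(2)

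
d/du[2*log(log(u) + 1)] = 2/(u*log(u) + u)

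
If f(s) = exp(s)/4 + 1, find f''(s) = exp(s)/4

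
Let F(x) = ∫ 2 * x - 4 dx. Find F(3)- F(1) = 0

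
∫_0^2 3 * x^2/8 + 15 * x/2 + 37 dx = 90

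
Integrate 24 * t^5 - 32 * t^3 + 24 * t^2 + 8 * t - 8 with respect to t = 4*t^6 - 8*t^4 + 8*t^3 + 4*t^2 - 8*t + C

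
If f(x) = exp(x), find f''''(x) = exp(x)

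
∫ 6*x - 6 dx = 3*x^2 - 6*x + C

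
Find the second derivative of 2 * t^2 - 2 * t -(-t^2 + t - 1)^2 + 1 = -12*t^2 + 12*t - 2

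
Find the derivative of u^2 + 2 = 2*u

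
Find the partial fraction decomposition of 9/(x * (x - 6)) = 3/(2*(x - 6)) - 3/(2*x)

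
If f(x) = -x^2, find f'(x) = -2*x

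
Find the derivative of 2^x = 2^x*log(2)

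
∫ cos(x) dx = sin(x) + C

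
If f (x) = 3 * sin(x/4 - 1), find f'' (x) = -3*sin(x/4 - 1)/16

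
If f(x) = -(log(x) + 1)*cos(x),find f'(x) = (x*log(x)*sin(x) + x*sin(x) - cos(x))/x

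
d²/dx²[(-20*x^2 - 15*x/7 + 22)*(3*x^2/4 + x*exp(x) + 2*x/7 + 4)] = -20*x^3*exp(x) - 855*x^2*exp(x)/7 - 180*x^2 - 746*x*exp(x)/7 - 615*x/14 + 278*exp(x)/7 - 6283/49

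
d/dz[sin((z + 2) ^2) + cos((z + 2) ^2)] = -2*z*sin(z^2 + 4*z + 4) + 2*z*cos(z^2 + 4*z + 4) - 4*sin(z^2 + 4*z + 4) + 4*cos(z^2 + 4*z + 4)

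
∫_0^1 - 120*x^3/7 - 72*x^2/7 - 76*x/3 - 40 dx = -1268/21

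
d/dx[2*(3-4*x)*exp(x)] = -8*x*exp(x) - 2*exp(x)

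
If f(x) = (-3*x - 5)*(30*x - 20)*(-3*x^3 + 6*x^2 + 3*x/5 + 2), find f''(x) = 5400*x^3 - 3240*x^2 - 5364*x + 732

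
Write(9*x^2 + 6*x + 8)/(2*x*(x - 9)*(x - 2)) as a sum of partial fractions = -2/(x - 2) + 113/(18*(x - 9)) + 2/(9*x)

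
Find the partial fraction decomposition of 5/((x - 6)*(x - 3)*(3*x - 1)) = 45/(136*(3*x - 1)) - 5/(24*(x - 3)) + 5/(51*(x - 6))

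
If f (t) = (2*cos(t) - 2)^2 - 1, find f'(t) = 8*(1 - cos(t))*sin(t)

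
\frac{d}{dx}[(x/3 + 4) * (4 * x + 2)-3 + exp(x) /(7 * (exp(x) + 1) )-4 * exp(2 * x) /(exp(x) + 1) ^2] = (56*x*exp(3*x) + 168*x*exp(2*x) + 168*x*exp(x) + 56*x + 350*exp(3*x) + 885*exp(2*x) + 1053*exp(x) + 350)/(21*exp(3*x) + 63*exp(2*x) + 63*exp(x) + 21)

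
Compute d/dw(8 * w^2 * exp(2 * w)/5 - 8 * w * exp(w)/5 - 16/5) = 16*w^2*exp(2*w)/5 + 16*w*exp(2*w)/5 - 8*w*exp(w)/5 - 8*exp(w)/5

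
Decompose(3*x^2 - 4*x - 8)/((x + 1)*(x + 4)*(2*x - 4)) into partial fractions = 14/(9*(x + 4)) + 1/(18*(x + 1)) - 1/(9*(x - 2))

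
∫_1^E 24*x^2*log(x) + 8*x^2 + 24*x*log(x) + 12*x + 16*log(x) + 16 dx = -4*E*(-2*exp(2) - 3*E - 4)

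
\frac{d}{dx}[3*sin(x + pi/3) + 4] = 3*cos(x + pi/3)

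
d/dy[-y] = -1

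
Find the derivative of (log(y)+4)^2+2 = (2*log(y) + 8)/y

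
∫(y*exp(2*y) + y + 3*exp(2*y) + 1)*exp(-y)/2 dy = (y + 2)*sinh(y) + C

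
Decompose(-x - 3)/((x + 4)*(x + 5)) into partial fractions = -2/(x + 5) + 1/(x + 4)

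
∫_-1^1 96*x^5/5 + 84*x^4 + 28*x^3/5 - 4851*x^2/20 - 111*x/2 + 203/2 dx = 749/10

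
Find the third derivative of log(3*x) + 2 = 2/x^3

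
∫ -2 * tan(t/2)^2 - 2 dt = -4*tan(t/2) + C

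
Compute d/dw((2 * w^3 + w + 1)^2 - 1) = 24*w^5 + 16*w^3 + 12*w^2 + 2*w + 2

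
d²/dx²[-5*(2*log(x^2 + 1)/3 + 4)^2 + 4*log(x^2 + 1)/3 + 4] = (80*x^2*log(x^2 + 1) + 296*x^2 - 80*log(x^2 + 1) - 456)/(9*x^4 + 18*x^2 + 9)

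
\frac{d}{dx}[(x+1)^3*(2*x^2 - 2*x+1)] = 10*x^4 + 16*x^3 + 3*x^2 - 2*x + 1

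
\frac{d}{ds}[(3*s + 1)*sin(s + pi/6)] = 3*s*cos(s + pi/6) + 3*sin(s + pi/6) + cos(s + pi/6)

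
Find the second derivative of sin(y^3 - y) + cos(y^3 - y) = sqrt(2)*(-9*y^4*sin(y^3 - y + pi/4) + 6*y^2*cos(-y^3 + y + pi/4) + 6*y*cos(y^3 - y + pi/4) - sin(y^3 - y + pi/4))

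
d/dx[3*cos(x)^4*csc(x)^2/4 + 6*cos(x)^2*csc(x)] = -12*cos(x) - 3*cos(x)^3/sin(x) - 6*cos(x)^3/sin(x)^2 - 3*cos(x)^5/(2*sin(x)^3)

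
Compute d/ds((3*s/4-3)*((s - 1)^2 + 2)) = 9*s^2/4 - 9*s + 33/4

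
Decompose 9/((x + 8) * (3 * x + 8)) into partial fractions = 27/(16*(3*x + 8)) - 9/(16*(x + 8))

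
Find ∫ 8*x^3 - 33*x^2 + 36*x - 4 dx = 2*x^4 - 11*x^3 + 18*x^2 - 4*x + C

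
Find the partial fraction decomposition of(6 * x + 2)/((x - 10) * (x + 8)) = 23/(9*(x + 8)) + 31/(9*(x - 10))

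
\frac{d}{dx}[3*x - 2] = 3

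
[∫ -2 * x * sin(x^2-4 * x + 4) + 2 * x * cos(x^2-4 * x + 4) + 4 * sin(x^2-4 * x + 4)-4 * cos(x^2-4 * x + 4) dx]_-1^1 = -sin(9) + cos(1) + sin(1) - cos(9)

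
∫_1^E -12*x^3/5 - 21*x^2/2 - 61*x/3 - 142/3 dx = (-5 - E)*(exp(2)/2 + 9 + 3*exp(3)/5 + 23*E/3) + 533/5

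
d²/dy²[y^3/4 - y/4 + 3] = 3*y/2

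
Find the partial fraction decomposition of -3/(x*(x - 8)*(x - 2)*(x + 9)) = 1/(561*(x + 9)) + 1/(44*(x - 2)) - 1/(272*(x - 8)) - 1/(48*x)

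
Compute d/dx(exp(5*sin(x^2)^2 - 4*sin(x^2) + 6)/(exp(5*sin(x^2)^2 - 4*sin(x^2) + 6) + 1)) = 4*x*(5*sin(x^2) - 2)*exp(6)*exp(4*sin(x^2))*exp(5*sin(x^2)^2)*cos(x^2)/(exp(4*sin(x^2)) + exp(6)*exp(5*sin(x^2)^2))^2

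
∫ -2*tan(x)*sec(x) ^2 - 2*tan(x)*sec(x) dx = -(sec(x) + 2)*sec(x) + C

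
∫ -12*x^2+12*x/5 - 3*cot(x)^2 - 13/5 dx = -4*x^3 + 6*x^2/5 + 2*x/5 + 3/tan(x) + C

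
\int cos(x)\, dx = sin(x) + C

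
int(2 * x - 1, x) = x^2 - x + C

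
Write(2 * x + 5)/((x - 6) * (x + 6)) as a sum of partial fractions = 7/(12*(x + 6)) + 17/(12*(x - 6))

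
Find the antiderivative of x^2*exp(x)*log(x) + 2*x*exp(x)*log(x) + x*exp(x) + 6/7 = x*(7*x*exp(x)*log(x) + 6)/7 + C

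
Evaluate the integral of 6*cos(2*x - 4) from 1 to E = 3*sin(2) - 3*sin(4 - 2*E)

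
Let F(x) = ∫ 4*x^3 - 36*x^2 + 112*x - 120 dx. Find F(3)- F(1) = -24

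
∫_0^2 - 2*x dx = -4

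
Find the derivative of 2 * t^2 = 4*t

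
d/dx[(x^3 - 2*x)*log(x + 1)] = (3*x^3*log(x + 1) + x^3 + 3*x^2*log(x + 1) - 2*x*log(x + 1) - 2*x - 2*log(x + 1))/(x + 1)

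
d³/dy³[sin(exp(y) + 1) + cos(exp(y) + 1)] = sqrt(2)*(-exp(2*y)*cos(exp(y) + pi/4 + 1) - 3*exp(y)*sin(exp(y) + pi/4 + 1) + cos(exp(y) + pi/4 + 1))*exp(y)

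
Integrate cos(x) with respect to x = sin(x) + C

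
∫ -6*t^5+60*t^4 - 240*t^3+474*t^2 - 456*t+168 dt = -t^6 + 12*t^5 - 60*t^4 + 158*t^3 - 228*t^2 + 168*t + C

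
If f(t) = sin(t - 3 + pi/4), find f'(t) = cos(t - 3 + pi/4)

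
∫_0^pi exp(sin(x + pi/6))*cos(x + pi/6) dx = -exp(1/2) + exp(-1/2)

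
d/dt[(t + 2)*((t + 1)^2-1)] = 3*t^2 + 8*t + 4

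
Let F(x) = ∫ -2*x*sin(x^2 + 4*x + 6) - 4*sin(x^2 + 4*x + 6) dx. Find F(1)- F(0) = -cos(6) + cos(11)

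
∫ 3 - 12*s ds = -6*s^2 + 3*s + C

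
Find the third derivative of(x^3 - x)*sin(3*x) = -27*x^3*cos(3*x) - 81*x^2*sin(3*x) + 81*x*cos(3*x) + 33*sin(3*x)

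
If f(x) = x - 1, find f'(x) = 1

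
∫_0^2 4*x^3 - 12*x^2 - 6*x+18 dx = 8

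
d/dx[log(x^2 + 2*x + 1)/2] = 1/(x + 1)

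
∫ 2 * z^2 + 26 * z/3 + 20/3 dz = 2*z^3/3 + 13*z^2/3 + 20*z/3 + C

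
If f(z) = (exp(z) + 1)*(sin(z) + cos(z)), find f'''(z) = -4*exp(z)*sin(z) + sin(z) - cos(z)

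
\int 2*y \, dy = y^2 + C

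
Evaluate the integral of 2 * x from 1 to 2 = 3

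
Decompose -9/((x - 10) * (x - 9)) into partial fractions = 9/(x - 9) - 9/(x - 10)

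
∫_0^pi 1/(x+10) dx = -log(15) + log(3*pi/2 + 15)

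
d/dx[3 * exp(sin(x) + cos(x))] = 3*sqrt(2)*exp(sin(x))*exp(cos(x))*cos(x + pi/4)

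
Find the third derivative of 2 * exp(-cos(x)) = 2*(3 - cos(x))*exp(-cos(x))*sin(x)*cos(x)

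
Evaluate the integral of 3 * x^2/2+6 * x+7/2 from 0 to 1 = 7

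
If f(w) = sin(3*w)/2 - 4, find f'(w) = 3*cos(3*w)/2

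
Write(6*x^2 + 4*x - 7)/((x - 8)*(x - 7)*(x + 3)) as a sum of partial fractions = 7/(22*(x + 3)) - 63/(2*(x - 7)) + 409/(11*(x - 8))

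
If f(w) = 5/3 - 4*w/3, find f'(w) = -4/3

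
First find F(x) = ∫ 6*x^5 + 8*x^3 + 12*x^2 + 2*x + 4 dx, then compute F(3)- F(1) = 1008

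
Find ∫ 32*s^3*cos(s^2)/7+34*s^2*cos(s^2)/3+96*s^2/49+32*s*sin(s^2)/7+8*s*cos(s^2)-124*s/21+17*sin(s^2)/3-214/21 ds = (2*s + 7*sin(s^2) - 14)*(48*s^2 + 119*s + 84)/147 + C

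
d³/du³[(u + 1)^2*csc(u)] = (u^2*cos(u)/sin(u) - 6*u^2*cos(u)/sin(u)^3 - 6*u + 2*u*cos(u)/sin(u) + 12*u/sin(u)^2 - 12*u*cos(u)/sin(u)^3 - 6 - 5*cos(u)/sin(u) + 12/sin(u)^2 - 6*cos(u)/sin(u)^3)/sin(u)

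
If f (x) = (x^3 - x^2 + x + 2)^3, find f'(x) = 9*x^8 - 24*x^7 + 42*x^6 - 6*x^5 - 30*x^4 + 60*x^3 + 3*x^2 - 12*x + 12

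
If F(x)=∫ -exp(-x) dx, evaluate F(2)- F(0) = -1 + exp(-2)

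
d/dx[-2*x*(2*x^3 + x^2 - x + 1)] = -16*x^3 - 6*x^2 + 4*x - 2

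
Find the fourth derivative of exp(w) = exp(w)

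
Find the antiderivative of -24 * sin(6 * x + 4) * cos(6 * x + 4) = -2*sin(6*x + 4)^2 + C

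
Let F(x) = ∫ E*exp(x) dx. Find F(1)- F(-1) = -1 + exp(2)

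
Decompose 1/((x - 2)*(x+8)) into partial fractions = -1/(10*(x + 8)) + 1/(10*(x - 2))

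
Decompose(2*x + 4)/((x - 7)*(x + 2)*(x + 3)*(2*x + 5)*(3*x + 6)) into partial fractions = 16/(57*(2*x + 5)) - 1/(15*(x + 3)) - 2/(27*(x + 2)) + 1/(2565*(x - 7))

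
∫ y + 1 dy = y^2/2 + y + C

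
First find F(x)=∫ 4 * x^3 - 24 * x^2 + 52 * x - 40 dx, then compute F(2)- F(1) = -3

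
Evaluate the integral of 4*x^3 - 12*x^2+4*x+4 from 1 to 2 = -3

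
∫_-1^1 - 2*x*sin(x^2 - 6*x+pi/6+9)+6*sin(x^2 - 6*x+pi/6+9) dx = cos(pi/6 + 4) - cos(pi/6 + 16)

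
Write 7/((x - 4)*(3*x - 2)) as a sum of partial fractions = -21/(10*(3*x - 2)) + 7/(10*(x - 4))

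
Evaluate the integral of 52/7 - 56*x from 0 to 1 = -144/7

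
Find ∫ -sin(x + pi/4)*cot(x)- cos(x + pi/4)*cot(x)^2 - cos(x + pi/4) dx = cos(x + pi/4)*cot(x) + C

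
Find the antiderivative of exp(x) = exp(x) + C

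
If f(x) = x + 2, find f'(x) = 1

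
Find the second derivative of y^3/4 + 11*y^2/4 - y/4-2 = 3*y/2 + 11/2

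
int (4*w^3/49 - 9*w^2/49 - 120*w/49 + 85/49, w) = w^4/49 - 3*w^3/49 - 60*w^2/49 + 85*w/49 + C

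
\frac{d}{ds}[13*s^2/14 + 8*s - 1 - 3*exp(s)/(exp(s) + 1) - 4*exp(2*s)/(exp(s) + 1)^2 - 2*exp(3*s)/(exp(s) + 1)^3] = (13*s*exp(4*s) + 52*s*exp(3*s) + 78*s*exp(2*s) + 52*s*exp(s) + 13*s + 56*exp(4*s) + 105*exp(3*s) + 238*exp(2*s) + 203*exp(s) + 56)/(7*exp(4*s) + 28*exp(3*s) + 42*exp(2*s) + 28*exp(s) + 7)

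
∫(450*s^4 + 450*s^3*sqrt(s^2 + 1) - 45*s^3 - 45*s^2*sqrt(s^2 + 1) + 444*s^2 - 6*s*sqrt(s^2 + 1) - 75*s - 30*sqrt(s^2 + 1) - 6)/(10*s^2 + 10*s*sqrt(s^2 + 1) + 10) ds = 15*s^3 - 9*s^2/4 - 3*s/5 - 3*log(s + sqrt(s^2 + 1)) + C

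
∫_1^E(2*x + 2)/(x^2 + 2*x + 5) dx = -log(8) + log(4 + (1 + E)^2)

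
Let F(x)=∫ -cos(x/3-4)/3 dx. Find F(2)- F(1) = sin(10/3) - sin(11/3)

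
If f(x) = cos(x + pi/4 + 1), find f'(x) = -sin(x + pi/4 + 1)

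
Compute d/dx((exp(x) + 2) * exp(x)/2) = exp(2*x) + exp(x)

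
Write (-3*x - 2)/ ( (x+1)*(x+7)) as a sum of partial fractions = -19/(6*(x + 7)) + 1/(6*(x + 1))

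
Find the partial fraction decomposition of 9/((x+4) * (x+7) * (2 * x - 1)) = 4/(15*(2*x - 1)) + 1/(5*(x + 7)) - 1/(3*(x + 4))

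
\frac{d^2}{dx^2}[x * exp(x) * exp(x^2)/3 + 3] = 4*x^3*exp(x^2 + x)/3 + 4*x^2*exp(x^2 + x)/3 + 7*x*exp(x^2 + x)/3 + 2*exp(x^2 + x)/3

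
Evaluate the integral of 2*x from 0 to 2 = 4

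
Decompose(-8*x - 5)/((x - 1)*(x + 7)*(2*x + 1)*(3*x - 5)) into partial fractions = -495/(676*(3*x - 5)) - 8/(507*(2*x + 1)) - 51/(2704*(x + 7)) + 13/(48*(x - 1))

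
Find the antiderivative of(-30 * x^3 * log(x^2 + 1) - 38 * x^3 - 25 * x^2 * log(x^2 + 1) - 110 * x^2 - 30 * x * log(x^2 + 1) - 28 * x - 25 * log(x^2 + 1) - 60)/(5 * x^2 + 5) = -4*x*(x + 15)/5 - (3*x^2 + 5*x + 2)*log(x^2 + 1) + C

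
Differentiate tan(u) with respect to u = cos(u)^(-2)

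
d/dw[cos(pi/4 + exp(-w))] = exp(-w)*sin(pi/4 + exp(-w))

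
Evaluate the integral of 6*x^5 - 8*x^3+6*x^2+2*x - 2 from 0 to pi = -1 + (-pi + 1 + pi^3)^2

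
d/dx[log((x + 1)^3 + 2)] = (3*x^2 + 6*x + 3)/(x^3 + 3*x^2 + 3*x + 3)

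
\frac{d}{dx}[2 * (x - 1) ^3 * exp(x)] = 2*x^3*exp(x) - 6*x*exp(x) + 4*exp(x)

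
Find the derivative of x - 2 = 1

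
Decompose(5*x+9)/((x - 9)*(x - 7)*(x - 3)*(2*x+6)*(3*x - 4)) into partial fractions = -1269/(50830*(3*x - 4)) - 1/(3120*(x + 3)) + 1/(60*(x - 3)) - 11/(680*(x - 7)) + 3/(368*(x - 9))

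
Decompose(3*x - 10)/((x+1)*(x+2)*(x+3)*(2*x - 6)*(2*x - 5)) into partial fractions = 20/(693*(2*x - 5)) - 19/(264*(x + 3)) + 8/(45*(x + 2)) - 13/(112*(x + 1)) - 1/(240*(x - 3))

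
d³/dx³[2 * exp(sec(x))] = 2*(-1 - 3/cos(x) + 5/cos(x)^2 + 6/cos(x)^3 + cos(x)^(-4))*exp(1/cos(x))*sin(x)/cos(x)^2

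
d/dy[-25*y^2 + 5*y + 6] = 5 - 50*y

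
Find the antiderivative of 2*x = x^2 + C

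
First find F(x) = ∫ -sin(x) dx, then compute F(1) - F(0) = -1 + cos(1)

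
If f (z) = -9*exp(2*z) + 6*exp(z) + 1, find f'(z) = -18*exp(2*z) + 6*exp(z)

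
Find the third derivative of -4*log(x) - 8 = -8/x^3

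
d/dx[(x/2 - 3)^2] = x/2 - 3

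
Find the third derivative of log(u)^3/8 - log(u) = (3*log(u)^2 - 9*log(u) - 5)/(4*u^3)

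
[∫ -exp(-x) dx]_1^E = -exp(-1) + exp(-E)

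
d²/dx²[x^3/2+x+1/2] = 3*x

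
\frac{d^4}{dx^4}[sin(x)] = sin(x)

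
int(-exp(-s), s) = exp(-s) + C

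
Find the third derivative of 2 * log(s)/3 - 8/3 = 4/(3*s^3)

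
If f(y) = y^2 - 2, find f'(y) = 2*y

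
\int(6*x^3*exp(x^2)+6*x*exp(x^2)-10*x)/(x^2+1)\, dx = 3*exp(x^2) - 5*log(x^2 + 1) + C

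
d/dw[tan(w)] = cos(w)^(-2)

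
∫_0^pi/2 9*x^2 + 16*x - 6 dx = -1 + (1 - 3*pi/2)*(-3*pi/2 - pi^2/4 + 1)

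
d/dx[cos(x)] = -sin(x)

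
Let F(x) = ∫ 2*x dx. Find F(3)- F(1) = 8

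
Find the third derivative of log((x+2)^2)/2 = 2/(x^3 + 6*x^2 + 12*x + 8)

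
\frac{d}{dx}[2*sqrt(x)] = 1/sqrt(x)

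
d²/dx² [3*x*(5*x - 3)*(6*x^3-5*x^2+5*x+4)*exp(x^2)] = 360*x^7*exp(x^2) - 516*x^6*exp(x^2) + 2460*x^5*exp(x^2) - 2262*x^4*exp(x^2) + 3336*x^3*exp(x^2) - 1398*x^2*exp(x^2) + 504*x*exp(x^2) + 30*exp(x^2)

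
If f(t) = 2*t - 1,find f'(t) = 2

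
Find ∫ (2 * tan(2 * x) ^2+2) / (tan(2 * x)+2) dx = log(tan(2*x) + 2) + C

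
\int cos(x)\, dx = sin(x) + C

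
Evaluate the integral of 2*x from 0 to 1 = 1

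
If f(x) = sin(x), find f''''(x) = sin(x)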